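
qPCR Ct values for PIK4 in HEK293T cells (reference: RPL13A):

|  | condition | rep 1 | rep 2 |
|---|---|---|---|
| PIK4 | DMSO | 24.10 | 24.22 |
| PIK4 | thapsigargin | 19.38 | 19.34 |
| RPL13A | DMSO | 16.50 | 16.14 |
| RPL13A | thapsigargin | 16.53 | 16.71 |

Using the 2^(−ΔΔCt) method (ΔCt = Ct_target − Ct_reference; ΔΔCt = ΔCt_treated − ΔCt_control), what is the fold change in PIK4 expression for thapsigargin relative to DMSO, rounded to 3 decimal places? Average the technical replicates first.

34.297

Mean Ct: PIK4 DMSO 24.160; PIK4 thapsigargin 19.360; RPL13A DMSO 16.320; RPL13A thapsigargin 16.620
ΔCt(DMSO) = 24.160 − 16.320 = 7.840
ΔCt(thapsigargin) = 19.360 − 16.620 = 2.740
ΔΔCt = 2.740 − 7.840 = -5.100
Fold change = 2^(−(-5.100)) = 2^5.100 = 34.2968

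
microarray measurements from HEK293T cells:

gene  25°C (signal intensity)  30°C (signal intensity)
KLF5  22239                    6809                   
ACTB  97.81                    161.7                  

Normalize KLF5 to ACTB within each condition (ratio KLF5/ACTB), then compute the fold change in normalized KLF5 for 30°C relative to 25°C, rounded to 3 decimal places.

0.185

KLF5/ACTB (25°C) = 22239 / 97.81 = 227.37
KLF5/ACTB (30°C) = 6809 / 161.7 = 42.109
Fold change = 42.109 / 227.37 = 0.1852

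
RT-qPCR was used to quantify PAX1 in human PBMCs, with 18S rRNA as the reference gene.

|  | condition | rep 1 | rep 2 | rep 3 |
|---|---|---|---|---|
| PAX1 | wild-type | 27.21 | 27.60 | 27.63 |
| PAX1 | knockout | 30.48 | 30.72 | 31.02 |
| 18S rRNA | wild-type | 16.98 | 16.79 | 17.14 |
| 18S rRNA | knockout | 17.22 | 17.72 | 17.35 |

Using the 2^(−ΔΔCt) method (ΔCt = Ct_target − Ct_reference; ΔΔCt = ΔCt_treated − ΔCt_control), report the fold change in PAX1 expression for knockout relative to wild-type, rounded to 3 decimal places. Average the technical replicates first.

Mean Ct: PAX1 wild-type 27.480; PAX1 knockout 30.740; 18S rRNA wild-type 16.970; 18S rRNA knockout 17.430
ΔCt(wild-type) = 27.480 − 16.970 = 10.510
ΔCt(knockout) = 30.740 − 17.430 = 13.310
ΔΔCt = 13.310 − 10.510 = 2.800
Fold change = 2^(−2.800) = 0.1436

0.144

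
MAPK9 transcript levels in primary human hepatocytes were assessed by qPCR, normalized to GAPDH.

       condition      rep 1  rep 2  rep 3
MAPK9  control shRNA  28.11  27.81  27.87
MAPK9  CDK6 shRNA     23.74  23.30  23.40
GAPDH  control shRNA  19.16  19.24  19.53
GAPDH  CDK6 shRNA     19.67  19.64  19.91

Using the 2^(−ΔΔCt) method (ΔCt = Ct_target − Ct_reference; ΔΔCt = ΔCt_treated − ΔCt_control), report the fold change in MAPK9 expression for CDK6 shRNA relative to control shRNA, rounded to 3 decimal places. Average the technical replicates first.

Mean Ct: MAPK9 control shRNA 27.930; MAPK9 CDK6 shRNA 23.480; GAPDH control shRNA 19.310; GAPDH CDK6 shRNA 19.740
ΔCt(control shRNA) = 27.930 − 19.310 = 8.620
ΔCt(CDK6 shRNA) = 23.480 − 19.740 = 3.740
ΔΔCt = 3.740 − 8.620 = -4.880
Fold change = 2^(−(-4.880)) = 2^4.880 = 29.4460

29.446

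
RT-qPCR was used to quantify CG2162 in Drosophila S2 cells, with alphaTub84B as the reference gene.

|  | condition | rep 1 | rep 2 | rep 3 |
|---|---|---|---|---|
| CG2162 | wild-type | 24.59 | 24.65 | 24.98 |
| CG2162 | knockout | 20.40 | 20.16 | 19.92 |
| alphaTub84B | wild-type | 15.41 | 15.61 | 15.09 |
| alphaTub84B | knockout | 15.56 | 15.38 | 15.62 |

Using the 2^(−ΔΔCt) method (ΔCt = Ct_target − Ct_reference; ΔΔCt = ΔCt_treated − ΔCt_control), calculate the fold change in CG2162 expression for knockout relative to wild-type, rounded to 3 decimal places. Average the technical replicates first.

Mean Ct: CG2162 wild-type 24.740; CG2162 knockout 20.160; alphaTub84B wild-type 15.370; alphaTub84B knockout 15.520
ΔCt(wild-type) = 24.740 − 15.370 = 9.370
ΔCt(knockout) = 20.160 − 15.520 = 4.640
ΔΔCt = 4.640 − 9.370 = -4.730
Fold change = 2^(−(-4.730)) = 2^4.730 = 26.5382

26.538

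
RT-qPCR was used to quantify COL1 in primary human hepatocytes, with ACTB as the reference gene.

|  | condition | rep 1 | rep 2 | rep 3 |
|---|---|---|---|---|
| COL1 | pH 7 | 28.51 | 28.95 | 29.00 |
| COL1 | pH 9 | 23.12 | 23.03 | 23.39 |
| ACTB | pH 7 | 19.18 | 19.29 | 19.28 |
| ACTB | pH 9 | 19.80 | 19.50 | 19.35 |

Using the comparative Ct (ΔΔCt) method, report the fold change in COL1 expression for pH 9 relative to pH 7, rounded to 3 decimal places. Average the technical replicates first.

Mean Ct: COL1 pH 7 28.820; COL1 pH 9 23.180; ACTB pH 7 19.250; ACTB pH 9 19.550
ΔCt(pH 7) = 28.820 − 19.250 = 9.570
ΔCt(pH 9) = 23.180 − 19.550 = 3.630
ΔΔCt = 3.630 − 9.570 = -5.940
Fold change = 2^(−(-5.940)) = 2^5.940 = 61.3929

61.393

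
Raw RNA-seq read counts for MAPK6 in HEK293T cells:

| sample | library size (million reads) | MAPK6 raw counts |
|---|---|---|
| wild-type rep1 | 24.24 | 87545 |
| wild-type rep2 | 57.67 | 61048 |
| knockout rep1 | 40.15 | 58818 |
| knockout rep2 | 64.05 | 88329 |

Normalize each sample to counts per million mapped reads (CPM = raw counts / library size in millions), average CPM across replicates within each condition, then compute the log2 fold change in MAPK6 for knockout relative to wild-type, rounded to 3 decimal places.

CPM(wild-type rep1) = 87545 / 24.24 = 3611.5924
CPM(wild-type rep2) = 61048 / 57.67 = 1058.5746
CPM(knockout rep1) = 58818 / 40.15 = 1464.9564
CPM(knockout rep2) = 88329 / 64.05 = 1379.0632
mean CPM(wild-type) = 2335.0835; mean CPM(knockout) = 1422.0098
Fold change = 1422.0098 / 2335.0835 = 0.60898
log2(0.60898) = -0.7155

-0.716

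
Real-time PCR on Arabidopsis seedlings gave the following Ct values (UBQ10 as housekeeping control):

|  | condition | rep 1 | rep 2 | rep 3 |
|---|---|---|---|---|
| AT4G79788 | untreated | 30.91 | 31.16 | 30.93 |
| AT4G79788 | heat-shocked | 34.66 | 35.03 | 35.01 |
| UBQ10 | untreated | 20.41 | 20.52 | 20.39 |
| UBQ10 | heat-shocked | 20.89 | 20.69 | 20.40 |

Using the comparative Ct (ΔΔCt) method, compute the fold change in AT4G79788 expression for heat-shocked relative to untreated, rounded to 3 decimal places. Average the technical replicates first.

Mean Ct: AT4G79788 untreated 31.000; AT4G79788 heat-shocked 34.900; UBQ10 untreated 20.440; UBQ10 heat-shocked 20.660
ΔCt(untreated) = 31.000 − 20.440 = 10.560
ΔCt(heat-shocked) = 34.900 − 20.660 = 14.240
ΔΔCt = 14.240 − 10.560 = 3.680
Fold change = 2^(−3.680) = 0.0780

0.078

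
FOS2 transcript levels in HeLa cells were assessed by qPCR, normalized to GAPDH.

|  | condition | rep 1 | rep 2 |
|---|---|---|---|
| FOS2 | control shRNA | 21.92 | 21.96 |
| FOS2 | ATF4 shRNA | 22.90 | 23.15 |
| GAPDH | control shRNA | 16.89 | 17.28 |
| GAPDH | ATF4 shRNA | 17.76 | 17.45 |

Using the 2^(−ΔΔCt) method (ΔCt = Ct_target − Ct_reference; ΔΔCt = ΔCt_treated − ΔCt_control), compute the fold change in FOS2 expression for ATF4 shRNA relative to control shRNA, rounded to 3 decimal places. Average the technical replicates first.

Mean Ct: FOS2 control shRNA 21.940; FOS2 ATF4 shRNA 23.025; GAPDH control shRNA 17.085; GAPDH ATF4 shRNA 17.605
ΔCt(control shRNA) = 21.940 − 17.085 = 4.855
ΔCt(ATF4 shRNA) = 23.025 − 17.605 = 5.420
ΔΔCt = 5.420 − 4.855 = 0.565
Fold change = 2^(−0.565) = 0.6760

0.676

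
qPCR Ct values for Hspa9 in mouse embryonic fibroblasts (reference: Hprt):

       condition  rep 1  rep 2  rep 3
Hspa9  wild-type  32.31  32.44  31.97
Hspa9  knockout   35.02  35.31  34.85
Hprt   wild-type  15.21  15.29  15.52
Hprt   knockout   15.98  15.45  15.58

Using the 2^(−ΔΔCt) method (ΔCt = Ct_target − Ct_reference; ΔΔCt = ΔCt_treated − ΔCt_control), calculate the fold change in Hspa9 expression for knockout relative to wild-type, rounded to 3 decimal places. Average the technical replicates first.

0.178

Mean Ct: Hspa9 wild-type 32.240; Hspa9 knockout 35.060; Hprt wild-type 15.340; Hprt knockout 15.670
ΔCt(wild-type) = 32.240 − 15.340 = 16.900
ΔCt(knockout) = 35.060 − 15.670 = 19.390
ΔΔCt = 19.390 − 16.900 = 2.490
Fold change = 2^(−2.490) = 0.1780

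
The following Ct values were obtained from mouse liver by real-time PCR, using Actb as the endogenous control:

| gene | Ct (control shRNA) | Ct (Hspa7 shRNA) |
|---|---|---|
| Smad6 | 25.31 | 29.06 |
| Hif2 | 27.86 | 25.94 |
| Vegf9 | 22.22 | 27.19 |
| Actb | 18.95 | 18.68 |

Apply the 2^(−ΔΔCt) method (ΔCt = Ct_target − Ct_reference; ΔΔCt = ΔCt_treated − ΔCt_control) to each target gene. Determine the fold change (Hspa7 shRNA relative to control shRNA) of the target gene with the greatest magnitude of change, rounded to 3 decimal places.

Smad6: ΔΔCt = (29.06−18.68) − (25.31−18.95) = 10.38 − 6.36 = 4.02; fold change = 2^-4.02 = 0.062
Hif2: ΔΔCt = (25.94−18.68) − (27.86−18.95) = 7.26 − 8.91 = -1.65; fold change = 2^1.65 = 3.138
Vegf9: ΔΔCt = (27.19−18.68) − (22.22−18.95) = 8.51 − 3.27 = 5.24; fold change = 2^-5.24 = 0.026
Vegf9 has the largest |ΔΔCt| = 5.24.

0.026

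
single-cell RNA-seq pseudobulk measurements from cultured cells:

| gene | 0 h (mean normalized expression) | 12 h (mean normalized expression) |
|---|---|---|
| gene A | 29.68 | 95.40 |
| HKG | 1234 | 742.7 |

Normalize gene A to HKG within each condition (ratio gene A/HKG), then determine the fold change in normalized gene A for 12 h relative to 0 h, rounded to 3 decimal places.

5.341

gene A/HKG (0 h) = 29.68 / 1234 = 0.024052
gene A/HKG (12 h) = 95.40 / 742.7 = 0.12845
Fold change = 0.12845 / 0.024052 = 5.3406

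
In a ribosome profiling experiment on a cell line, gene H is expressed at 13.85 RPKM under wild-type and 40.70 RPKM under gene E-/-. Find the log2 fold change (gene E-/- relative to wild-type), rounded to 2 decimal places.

Fold change = 40.70 / 13.85 = 2.9386
log2(2.9386) = 1.555

1.56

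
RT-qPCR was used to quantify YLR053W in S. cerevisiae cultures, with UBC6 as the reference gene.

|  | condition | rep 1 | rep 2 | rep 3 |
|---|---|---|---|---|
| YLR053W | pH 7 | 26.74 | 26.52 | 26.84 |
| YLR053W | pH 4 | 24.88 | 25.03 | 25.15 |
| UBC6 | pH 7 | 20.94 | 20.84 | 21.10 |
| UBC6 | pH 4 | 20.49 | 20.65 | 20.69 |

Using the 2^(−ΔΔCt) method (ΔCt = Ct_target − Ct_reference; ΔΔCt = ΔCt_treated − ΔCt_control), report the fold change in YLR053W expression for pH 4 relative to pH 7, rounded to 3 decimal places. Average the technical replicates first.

2.514

Mean Ct: YLR053W pH 7 26.700; YLR053W pH 4 25.020; UBC6 pH 7 20.960; UBC6 pH 4 20.610
ΔCt(pH 7) = 26.700 − 20.960 = 5.740
ΔCt(pH 4) = 25.020 − 20.610 = 4.410
ΔΔCt = 4.410 − 5.740 = -1.330
Fold change = 2^(−(-1.330)) = 2^1.330 = 2.5140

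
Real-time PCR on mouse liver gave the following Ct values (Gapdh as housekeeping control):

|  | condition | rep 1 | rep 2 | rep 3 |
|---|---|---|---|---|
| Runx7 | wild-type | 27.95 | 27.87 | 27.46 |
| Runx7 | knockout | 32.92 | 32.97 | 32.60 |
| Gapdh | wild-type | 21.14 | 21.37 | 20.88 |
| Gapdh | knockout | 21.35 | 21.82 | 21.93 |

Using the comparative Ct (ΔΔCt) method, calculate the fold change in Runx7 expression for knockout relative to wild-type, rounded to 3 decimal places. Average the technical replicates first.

0.044

Mean Ct: Runx7 wild-type 27.760; Runx7 knockout 32.830; Gapdh wild-type 21.130; Gapdh knockout 21.700
ΔCt(wild-type) = 27.760 − 21.130 = 6.630
ΔCt(knockout) = 32.830 − 21.700 = 11.130
ΔΔCt = 11.130 − 6.630 = 4.500
Fold change = 2^(−4.500) = 0.0442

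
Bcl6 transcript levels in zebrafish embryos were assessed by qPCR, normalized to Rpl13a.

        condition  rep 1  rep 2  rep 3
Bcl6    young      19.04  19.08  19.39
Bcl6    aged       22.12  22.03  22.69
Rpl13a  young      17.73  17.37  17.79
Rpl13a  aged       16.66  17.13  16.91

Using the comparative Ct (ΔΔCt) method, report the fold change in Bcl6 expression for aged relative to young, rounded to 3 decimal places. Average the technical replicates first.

0.070

Mean Ct: Bcl6 young 19.170; Bcl6 aged 22.280; Rpl13a young 17.630; Rpl13a aged 16.900
ΔCt(young) = 19.170 − 17.630 = 1.540
ΔCt(aged) = 22.280 − 16.900 = 5.380
ΔΔCt = 5.380 − 1.540 = 3.840
Fold change = 2^(−3.840) = 0.0698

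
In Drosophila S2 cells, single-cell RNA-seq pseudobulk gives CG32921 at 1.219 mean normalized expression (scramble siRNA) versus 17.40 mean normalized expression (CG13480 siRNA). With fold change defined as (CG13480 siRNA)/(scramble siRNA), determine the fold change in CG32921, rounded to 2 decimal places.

14.27

Fold change = 17.40 / 1.219 = 14.274
CG32921 is upregulated.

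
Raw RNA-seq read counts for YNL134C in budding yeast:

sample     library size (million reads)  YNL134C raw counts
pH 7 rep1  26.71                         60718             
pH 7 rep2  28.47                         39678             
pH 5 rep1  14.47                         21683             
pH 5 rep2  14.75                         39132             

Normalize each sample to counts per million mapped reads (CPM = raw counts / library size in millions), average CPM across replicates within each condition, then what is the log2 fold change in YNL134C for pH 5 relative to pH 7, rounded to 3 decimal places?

0.179

CPM(pH 7 rep1) = 60718 / 26.71 = 2273.2310
CPM(pH 7 rep2) = 39678 / 28.47 = 1393.6776
CPM(pH 5 rep1) = 21683 / 14.47 = 1498.4796
CPM(pH 5 rep2) = 39132 / 14.75 = 2653.0169
mean CPM(pH 7) = 1833.4543; mean CPM(pH 5) = 2075.7483
Fold change = 2075.7483 / 1833.4543 = 1.13215
log2(1.13215) = 0.1791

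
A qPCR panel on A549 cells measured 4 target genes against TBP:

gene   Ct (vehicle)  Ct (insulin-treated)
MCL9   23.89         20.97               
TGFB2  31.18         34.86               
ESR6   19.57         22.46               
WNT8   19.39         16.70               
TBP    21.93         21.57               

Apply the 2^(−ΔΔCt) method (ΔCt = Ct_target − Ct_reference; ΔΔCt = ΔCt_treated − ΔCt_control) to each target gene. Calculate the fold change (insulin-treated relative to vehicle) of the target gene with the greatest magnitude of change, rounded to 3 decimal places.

MCL9: ΔΔCt = (20.97−21.57) − (23.89−21.93) = -0.60 − 1.96 = -2.56; fold change = 2^2.56 = 5.897
TGFB2: ΔΔCt = (34.86−21.57) − (31.18−21.93) = 13.29 − 9.25 = 4.04; fold change = 2^-4.04 = 0.061
ESR6: ΔΔCt = (22.46−21.57) − (19.57−21.93) = 0.89 − (-2.36) = 3.25; fold change = 2^-3.25 = 0.105
WNT8: ΔΔCt = (16.70−21.57) − (19.39−21.93) = -4.87 − (-2.54) = -2.33; fold change = 2^2.33 = 5.028
TGFB2 has the largest |ΔΔCt| = 4.04.

0.061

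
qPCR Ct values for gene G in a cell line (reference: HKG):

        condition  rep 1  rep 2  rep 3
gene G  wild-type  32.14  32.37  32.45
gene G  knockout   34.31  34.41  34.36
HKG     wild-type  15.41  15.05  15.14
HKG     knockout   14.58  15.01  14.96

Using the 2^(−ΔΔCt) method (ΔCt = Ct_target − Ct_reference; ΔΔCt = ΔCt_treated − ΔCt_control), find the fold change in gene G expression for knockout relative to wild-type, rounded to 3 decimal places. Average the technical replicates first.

Mean Ct: gene G wild-type 32.320; gene G knockout 34.360; HKG wild-type 15.200; HKG knockout 14.850
ΔCt(wild-type) = 32.320 − 15.200 = 17.120
ΔCt(knockout) = 34.360 − 14.850 = 19.510
ΔΔCt = 19.510 − 17.120 = 2.390
Fold change = 2^(−2.390) = 0.1908

0.191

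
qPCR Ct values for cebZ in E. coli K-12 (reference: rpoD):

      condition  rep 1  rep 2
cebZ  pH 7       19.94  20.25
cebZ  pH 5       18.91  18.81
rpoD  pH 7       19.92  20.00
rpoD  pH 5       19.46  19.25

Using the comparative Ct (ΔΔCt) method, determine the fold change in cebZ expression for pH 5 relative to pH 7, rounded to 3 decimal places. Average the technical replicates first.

1.548

Mean Ct: cebZ pH 7 20.095; cebZ pH 5 18.860; rpoD pH 7 19.960; rpoD pH 5 19.355
ΔCt(pH 7) = 20.095 − 19.960 = 0.135
ΔCt(pH 5) = 18.860 − 19.355 = -0.495
ΔΔCt = -0.495 − 0.135 = -0.630
Fold change = 2^(−(-0.630)) = 2^0.630 = 1.5476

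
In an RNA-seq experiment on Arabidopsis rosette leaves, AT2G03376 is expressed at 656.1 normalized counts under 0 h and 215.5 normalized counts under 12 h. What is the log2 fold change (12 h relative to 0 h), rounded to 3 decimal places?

-1.606

Fold change = 215.5 / 656.1 = 0.3285
log2(0.3285) = -1.6062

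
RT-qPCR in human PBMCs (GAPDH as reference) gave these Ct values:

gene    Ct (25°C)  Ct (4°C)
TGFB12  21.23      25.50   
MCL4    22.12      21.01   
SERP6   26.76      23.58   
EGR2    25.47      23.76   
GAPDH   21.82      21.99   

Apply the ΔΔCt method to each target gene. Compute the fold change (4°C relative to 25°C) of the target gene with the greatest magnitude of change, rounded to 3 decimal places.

0.058

TGFB12: ΔΔCt = (25.50−21.99) − (21.23−21.82) = 3.51 − (-0.59) = 4.10; fold change = 2^-4.10 = 0.058
MCL4: ΔΔCt = (21.01−21.99) − (22.12−21.82) = -0.98 − 0.30 = -1.28; fold change = 2^1.28 = 2.428
SERP6: ΔΔCt = (23.58−21.99) − (26.76−21.82) = 1.59 − 4.94 = -3.35; fold change = 2^3.35 = 10.196
EGR2: ΔΔCt = (23.76−21.99) − (25.47−21.82) = 1.77 − 3.65 = -1.88; fold change = 2^1.88 = 3.681
TGFB12 has the largest |ΔΔCt| = 4.10.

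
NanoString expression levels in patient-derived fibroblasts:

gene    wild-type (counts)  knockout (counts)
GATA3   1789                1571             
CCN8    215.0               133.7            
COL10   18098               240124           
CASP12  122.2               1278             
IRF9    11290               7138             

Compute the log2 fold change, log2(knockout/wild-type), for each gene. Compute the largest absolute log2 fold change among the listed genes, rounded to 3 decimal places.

3.730

log2(1571/1789) = -0.187  (GATA3)
log2(133.7/215.0) = -0.685  (CCN8)
log2(240124/18098) = 3.730  (COL10)
log2(1278/122.2) = 3.387  (CASP12)
log2(7138/11290) = -0.661  (IRF9)
The largest magnitude belongs to COL10.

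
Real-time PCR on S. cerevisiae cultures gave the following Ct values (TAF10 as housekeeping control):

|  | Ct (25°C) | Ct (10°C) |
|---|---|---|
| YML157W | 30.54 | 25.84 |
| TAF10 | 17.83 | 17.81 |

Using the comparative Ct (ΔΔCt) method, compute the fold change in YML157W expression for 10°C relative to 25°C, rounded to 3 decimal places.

25.634

ΔCt(25°C) = 30.540 − 17.830 = 12.710
ΔCt(10°C) = 25.840 − 17.810 = 8.030
ΔΔCt = 8.030 − 12.710 = -4.680
Fold change = 2^(−(-4.680)) = 2^4.680 = 25.6342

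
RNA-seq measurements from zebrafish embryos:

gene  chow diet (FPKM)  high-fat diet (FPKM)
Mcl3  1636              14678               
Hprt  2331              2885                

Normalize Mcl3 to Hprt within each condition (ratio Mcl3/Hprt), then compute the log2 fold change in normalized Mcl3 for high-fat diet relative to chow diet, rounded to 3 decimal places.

2.858

Mcl3/Hprt (chow diet) = 1636 / 2331 = 0.70184
Mcl3/Hprt (high-fat diet) = 14678 / 2885 = 5.0877
Fold change = 5.0877 / 0.70184 = 7.2490
log2(7.2490) = 2.8578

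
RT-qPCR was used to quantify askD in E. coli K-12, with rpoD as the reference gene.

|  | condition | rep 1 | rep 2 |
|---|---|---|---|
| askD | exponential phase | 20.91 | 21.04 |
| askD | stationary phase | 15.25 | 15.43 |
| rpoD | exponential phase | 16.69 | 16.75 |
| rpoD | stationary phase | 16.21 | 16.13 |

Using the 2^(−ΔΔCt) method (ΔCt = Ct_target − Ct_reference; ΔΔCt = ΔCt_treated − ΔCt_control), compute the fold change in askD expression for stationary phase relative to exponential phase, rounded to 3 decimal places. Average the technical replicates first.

33.942

Mean Ct: askD exponential phase 20.975; askD stationary phase 15.340; rpoD exponential phase 16.720; rpoD stationary phase 16.170
ΔCt(exponential phase) = 20.975 − 16.720 = 4.255
ΔCt(stationary phase) = 15.340 − 16.170 = -0.830
ΔΔCt = -0.830 − 4.255 = -5.085
Fold change = 2^(−(-5.085)) = 2^5.085 = 33.9420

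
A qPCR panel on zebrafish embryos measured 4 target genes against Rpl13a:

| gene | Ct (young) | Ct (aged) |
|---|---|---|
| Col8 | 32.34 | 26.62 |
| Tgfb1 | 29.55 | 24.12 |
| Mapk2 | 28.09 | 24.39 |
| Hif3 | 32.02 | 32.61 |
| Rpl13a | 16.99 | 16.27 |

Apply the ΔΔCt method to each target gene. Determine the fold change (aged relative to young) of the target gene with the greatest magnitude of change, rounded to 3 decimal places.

Col8: ΔΔCt = (26.62−16.27) − (32.34−16.99) = 10.35 − 15.35 = -5.00; fold change = 2^5.00 = 32.000
Tgfb1: ΔΔCt = (24.12−16.27) − (29.55−16.99) = 7.85 − 12.56 = -4.71; fold change = 2^4.71 = 26.173
Mapk2: ΔΔCt = (24.39−16.27) − (28.09−16.99) = 8.12 − 11.10 = -2.98; fold change = 2^2.98 = 7.890
Hif3: ΔΔCt = (32.61−16.27) − (32.02−16.99) = 16.34 − 15.03 = 1.31; fold change = 2^-1.31 = 0.403
Col8 has the largest |ΔΔCt| = 5.00.

32.000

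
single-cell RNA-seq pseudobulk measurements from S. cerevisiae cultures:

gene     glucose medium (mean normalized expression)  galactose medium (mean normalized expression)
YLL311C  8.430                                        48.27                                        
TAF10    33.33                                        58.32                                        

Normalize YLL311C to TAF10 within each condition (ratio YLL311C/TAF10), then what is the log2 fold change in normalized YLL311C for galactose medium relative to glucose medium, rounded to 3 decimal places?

YLL311C/TAF10 (glucose medium) = 8.430 / 33.33 = 0.25293
YLL311C/TAF10 (galactose medium) = 48.27 / 58.32 = 0.82767
Fold change = 0.82767 / 0.25293 = 3.2724
log2(3.2724) = 1.7104

1.710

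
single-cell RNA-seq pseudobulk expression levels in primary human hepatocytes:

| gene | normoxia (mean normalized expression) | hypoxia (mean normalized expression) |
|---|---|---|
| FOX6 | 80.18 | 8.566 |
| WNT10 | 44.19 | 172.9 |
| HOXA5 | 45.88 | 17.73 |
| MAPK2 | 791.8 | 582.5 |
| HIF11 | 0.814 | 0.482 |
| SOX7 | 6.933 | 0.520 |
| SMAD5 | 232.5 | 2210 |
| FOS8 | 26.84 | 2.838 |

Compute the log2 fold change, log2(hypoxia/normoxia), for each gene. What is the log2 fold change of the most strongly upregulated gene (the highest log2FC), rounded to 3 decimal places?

log2(8.566/80.18) = -3.227  (FOX6)
log2(172.9/44.19) = 1.968  (WNT10)
log2(17.73/45.88) = -1.372  (HOXA5)
log2(582.5/791.8) = -0.443  (MAPK2)
log2(0.482/0.814) = -0.756  (HIF11)
log2(0.520/6.933) = -3.737  (SOX7)
log2(2210/232.5) = 3.249  (SMAD5)
log2(2.838/26.84) = -3.241  (FOS8)
SMAD5 is most strongly upregulated.

3.249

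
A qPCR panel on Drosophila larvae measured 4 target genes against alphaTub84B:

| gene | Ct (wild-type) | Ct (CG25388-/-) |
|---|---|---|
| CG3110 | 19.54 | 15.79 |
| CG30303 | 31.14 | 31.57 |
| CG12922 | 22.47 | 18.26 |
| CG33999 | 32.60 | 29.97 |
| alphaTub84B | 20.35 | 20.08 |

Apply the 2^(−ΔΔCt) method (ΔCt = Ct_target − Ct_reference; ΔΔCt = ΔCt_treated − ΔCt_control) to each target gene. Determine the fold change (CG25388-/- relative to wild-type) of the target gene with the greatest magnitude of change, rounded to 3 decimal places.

CG3110: ΔΔCt = (15.79−20.08) − (19.54−20.35) = -4.29 − (-0.81) = -3.48; fold change = 2^3.48 = 11.158
CG30303: ΔΔCt = (31.57−20.08) − (31.14−20.35) = 11.49 − 10.79 = 0.70; fold change = 2^-0.70 = 0.616
CG12922: ΔΔCt = (18.26−20.08) − (22.47−20.35) = -1.82 − 2.12 = -3.94; fold change = 2^3.94 = 15.348
CG33999: ΔΔCt = (29.97−20.08) − (32.60−20.35) = 9.89 − 12.25 = -2.36; fold change = 2^2.36 = 5.134
CG12922 has the largest |ΔΔCt| = 3.94.

15.348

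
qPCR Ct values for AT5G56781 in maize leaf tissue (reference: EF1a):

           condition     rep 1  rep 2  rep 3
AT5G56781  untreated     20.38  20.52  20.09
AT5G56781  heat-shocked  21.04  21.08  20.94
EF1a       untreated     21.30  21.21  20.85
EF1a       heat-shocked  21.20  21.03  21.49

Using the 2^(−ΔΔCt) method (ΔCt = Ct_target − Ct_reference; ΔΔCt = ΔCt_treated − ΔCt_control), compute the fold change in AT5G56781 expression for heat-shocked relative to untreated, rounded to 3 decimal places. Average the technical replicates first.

Mean Ct: AT5G56781 untreated 20.330; AT5G56781 heat-shocked 21.020; EF1a untreated 21.120; EF1a heat-shocked 21.240
ΔCt(untreated) = 20.330 − 21.120 = -0.790
ΔCt(heat-shocked) = 21.020 − 21.240 = -0.220
ΔΔCt = -0.220 − (-0.790) = 0.570
Fold change = 2^(−0.570) = 0.6736

0.674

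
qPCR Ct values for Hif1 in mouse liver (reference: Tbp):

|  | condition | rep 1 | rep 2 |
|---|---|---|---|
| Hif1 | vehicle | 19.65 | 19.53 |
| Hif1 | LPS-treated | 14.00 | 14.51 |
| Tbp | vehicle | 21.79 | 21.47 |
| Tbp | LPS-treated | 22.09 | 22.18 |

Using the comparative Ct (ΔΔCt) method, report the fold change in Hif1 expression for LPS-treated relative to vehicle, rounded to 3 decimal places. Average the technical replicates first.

57.282

Mean Ct: Hif1 vehicle 19.590; Hif1 LPS-treated 14.255; Tbp vehicle 21.630; Tbp LPS-treated 22.135
ΔCt(vehicle) = 19.590 − 21.630 = -2.040
ΔCt(LPS-treated) = 14.255 − 22.135 = -7.880
ΔΔCt = -7.880 − (-2.040) = -5.840
Fold change = 2^(−(-5.840)) = 2^5.840 = 57.2816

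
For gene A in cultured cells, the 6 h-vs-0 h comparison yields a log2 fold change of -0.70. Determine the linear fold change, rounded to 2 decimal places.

Fold change = 2^(-0.70) = 0.616
That is, gene A drops to 61.6% of the 0 h level.

0.62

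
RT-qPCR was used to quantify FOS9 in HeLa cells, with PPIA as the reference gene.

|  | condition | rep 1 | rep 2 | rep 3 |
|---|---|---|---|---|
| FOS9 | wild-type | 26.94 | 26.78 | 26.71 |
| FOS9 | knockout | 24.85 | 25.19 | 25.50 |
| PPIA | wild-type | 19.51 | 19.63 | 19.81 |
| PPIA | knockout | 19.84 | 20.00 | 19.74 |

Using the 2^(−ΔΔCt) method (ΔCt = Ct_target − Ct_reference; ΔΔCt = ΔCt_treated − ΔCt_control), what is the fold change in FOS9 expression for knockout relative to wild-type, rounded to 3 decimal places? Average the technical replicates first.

Mean Ct: FOS9 wild-type 26.810; FOS9 knockout 25.180; PPIA wild-type 19.650; PPIA knockout 19.860
ΔCt(wild-type) = 26.810 − 19.650 = 7.160
ΔCt(knockout) = 25.180 − 19.860 = 5.320
ΔΔCt = 5.320 − 7.160 = -1.840
Fold change = 2^(−(-1.840)) = 2^1.840 = 3.5801

3.580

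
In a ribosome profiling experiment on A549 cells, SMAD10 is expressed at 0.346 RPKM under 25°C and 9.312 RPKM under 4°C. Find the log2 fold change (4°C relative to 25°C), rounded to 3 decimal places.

Fold change = 9.312 / 0.346 = 26.9133
log2(26.9133) = 4.7502

4.750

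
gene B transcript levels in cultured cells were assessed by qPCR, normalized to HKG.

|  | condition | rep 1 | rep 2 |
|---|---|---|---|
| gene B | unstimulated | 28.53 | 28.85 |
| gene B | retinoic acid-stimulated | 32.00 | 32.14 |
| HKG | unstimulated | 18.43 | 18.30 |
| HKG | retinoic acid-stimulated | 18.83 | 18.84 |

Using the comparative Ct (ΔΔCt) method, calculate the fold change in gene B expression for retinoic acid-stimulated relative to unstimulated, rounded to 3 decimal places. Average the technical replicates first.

0.133

Mean Ct: gene B unstimulated 28.690; gene B retinoic acid-stimulated 32.070; HKG unstimulated 18.365; HKG retinoic acid-stimulated 18.835
ΔCt(unstimulated) = 28.690 − 18.365 = 10.325
ΔCt(retinoic acid-stimulated) = 32.070 − 18.835 = 13.235
ΔΔCt = 13.235 − 10.325 = 2.910
Fold change = 2^(−2.910) = 0.1330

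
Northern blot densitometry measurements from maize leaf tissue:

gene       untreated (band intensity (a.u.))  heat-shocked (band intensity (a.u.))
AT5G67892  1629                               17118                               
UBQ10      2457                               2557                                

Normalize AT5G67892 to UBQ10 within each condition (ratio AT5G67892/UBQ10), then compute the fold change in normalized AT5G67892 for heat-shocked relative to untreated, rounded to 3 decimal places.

AT5G67892/UBQ10 (untreated) = 1629 / 2457 = 0.663
AT5G67892/UBQ10 (heat-shocked) = 17118 / 2557 = 6.6946
Fold change = 6.6946 / 0.663 = 10.0973

10.097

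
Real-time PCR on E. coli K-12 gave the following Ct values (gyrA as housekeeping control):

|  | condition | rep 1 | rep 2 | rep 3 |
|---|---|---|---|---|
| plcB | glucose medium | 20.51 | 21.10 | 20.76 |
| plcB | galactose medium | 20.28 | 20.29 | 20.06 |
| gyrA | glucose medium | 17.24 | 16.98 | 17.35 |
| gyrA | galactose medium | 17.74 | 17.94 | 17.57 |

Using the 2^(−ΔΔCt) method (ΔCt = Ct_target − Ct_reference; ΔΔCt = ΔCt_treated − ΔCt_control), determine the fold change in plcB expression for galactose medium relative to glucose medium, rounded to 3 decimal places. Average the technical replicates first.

Mean Ct: plcB glucose medium 20.790; plcB galactose medium 20.210; gyrA glucose medium 17.190; gyrA galactose medium 17.750
ΔCt(glucose medium) = 20.790 − 17.190 = 3.600
ΔCt(galactose medium) = 20.210 − 17.750 = 2.460
ΔΔCt = 2.460 − 3.600 = -1.140
Fold change = 2^(−(-1.140)) = 2^1.140 = 2.2038

2.204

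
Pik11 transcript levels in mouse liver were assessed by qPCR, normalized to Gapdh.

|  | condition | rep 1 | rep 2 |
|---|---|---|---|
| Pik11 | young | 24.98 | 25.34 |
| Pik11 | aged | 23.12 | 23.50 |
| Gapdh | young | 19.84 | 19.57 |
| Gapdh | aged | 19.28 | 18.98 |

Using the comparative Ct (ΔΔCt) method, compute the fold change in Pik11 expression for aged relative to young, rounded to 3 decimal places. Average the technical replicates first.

Mean Ct: Pik11 young 25.160; Pik11 aged 23.310; Gapdh young 19.705; Gapdh aged 19.130
ΔCt(young) = 25.160 − 19.705 = 5.455
ΔCt(aged) = 23.310 − 19.130 = 4.180
ΔΔCt = 4.180 − 5.455 = -1.275
Fold change = 2^(−(-1.275)) = 2^1.275 = 2.4200

2.420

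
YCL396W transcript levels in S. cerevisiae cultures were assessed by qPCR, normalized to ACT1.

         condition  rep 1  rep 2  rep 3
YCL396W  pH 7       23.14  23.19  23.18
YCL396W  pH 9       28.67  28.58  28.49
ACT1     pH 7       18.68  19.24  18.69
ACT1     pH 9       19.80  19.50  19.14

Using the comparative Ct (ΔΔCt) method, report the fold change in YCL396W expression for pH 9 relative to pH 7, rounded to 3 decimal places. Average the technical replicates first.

Mean Ct: YCL396W pH 7 23.170; YCL396W pH 9 28.580; ACT1 pH 7 18.870; ACT1 pH 9 19.480
ΔCt(pH 7) = 23.170 − 18.870 = 4.300
ΔCt(pH 9) = 28.580 − 19.480 = 9.100
ΔΔCt = 9.100 − 4.300 = 4.800
Fold change = 2^(−4.800) = 0.0359

0.036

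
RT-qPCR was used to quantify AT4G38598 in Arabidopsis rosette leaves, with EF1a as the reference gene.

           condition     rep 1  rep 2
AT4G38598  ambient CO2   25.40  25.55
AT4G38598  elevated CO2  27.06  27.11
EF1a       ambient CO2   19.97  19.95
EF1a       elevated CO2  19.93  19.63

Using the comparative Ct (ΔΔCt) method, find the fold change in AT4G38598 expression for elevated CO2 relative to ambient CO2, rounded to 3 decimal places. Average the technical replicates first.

Mean Ct: AT4G38598 ambient CO2 25.475; AT4G38598 elevated CO2 27.085; EF1a ambient CO2 19.960; EF1a elevated CO2 19.780
ΔCt(ambient CO2) = 25.475 − 19.960 = 5.515
ΔCt(elevated CO2) = 27.085 − 19.780 = 7.305
ΔΔCt = 7.305 − 5.515 = 1.790
Fold change = 2^(−1.790) = 0.2892

0.289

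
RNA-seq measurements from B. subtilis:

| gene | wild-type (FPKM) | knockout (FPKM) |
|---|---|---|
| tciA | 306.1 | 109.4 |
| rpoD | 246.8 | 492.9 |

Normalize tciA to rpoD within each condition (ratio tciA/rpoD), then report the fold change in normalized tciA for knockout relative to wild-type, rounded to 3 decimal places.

tciA/rpoD (wild-type) = 306.1 / 246.8 = 1.2403
tciA/rpoD (knockout) = 109.4 / 492.9 = 0.22195
Fold change = 0.22195 / 1.2403 = 0.1790

0.179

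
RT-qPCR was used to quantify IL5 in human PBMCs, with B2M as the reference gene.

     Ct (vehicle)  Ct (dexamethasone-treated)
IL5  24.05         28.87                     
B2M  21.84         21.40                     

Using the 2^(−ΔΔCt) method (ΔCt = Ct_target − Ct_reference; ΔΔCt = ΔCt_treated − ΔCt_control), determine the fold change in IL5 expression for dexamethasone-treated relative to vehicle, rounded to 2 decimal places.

ΔCt(vehicle) = 24.050 − 21.840 = 2.210
ΔCt(dexamethasone-treated) = 28.870 − 21.400 = 7.470
ΔΔCt = 7.470 − 2.210 = 5.260
Fold change = 2^(−5.260) = 0.026

0.03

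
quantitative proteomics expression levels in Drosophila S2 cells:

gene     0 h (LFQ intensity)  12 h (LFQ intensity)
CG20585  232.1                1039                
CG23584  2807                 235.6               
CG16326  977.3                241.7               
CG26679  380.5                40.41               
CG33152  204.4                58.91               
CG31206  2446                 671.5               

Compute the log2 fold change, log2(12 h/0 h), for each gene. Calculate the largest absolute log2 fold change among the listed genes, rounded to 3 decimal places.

log2(1039/232.1) = 2.162  (CG20585)
log2(235.6/2807) = -3.575  (CG23584)
log2(241.7/977.3) = -2.016  (CG16326)
log2(40.41/380.5) = -3.235  (CG26679)
log2(58.91/204.4) = -1.795  (CG33152)
log2(671.5/2446) = -1.865  (CG31206)
The largest magnitude belongs to CG23584.

3.575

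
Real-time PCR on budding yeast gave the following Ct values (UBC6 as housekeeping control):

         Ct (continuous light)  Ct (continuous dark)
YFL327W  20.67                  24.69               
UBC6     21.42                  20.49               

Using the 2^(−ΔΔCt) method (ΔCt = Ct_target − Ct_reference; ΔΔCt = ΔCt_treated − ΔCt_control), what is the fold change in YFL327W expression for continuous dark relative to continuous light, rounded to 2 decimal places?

ΔCt(continuous light) = 20.670 − 21.420 = -0.750
ΔCt(continuous dark) = 24.690 − 20.490 = 4.200
ΔΔCt = 4.200 − (-0.750) = 4.950
Fold change = 2^(−4.950) = 0.032

0.03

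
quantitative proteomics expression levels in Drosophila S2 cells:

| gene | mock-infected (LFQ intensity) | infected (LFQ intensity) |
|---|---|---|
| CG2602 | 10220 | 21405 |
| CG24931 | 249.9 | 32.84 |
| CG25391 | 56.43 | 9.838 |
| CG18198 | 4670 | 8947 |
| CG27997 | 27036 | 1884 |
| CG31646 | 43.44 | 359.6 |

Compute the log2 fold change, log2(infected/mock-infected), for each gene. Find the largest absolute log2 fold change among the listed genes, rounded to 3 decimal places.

3.843

log2(21405/10220) = 1.067  (CG2602)
log2(32.84/249.9) = -2.928  (CG24931)
log2(9.838/56.43) = -2.520  (CG25391)
log2(8947/4670) = 0.938  (CG18198)
log2(1884/27036) = -3.843  (CG27997)
log2(359.6/43.44) = 3.049  (CG31646)
The largest magnitude belongs to CG27997.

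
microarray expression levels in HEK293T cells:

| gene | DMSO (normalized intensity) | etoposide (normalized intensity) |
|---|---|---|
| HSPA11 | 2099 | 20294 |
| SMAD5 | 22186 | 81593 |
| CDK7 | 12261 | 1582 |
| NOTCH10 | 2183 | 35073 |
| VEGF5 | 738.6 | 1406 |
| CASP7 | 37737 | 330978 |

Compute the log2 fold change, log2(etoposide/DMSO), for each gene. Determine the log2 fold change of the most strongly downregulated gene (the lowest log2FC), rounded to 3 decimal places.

-2.954

log2(20294/2099) = 3.273  (HSPA11)
log2(81593/22186) = 1.879  (SMAD5)
log2(1582/12261) = -2.954  (CDK7)
log2(35073/2183) = 4.006  (NOTCH10)
log2(1406/738.6) = 0.929  (VEGF5)
log2(330978/37737) = 3.133  (CASP7)
CDK7 is most strongly downregulated.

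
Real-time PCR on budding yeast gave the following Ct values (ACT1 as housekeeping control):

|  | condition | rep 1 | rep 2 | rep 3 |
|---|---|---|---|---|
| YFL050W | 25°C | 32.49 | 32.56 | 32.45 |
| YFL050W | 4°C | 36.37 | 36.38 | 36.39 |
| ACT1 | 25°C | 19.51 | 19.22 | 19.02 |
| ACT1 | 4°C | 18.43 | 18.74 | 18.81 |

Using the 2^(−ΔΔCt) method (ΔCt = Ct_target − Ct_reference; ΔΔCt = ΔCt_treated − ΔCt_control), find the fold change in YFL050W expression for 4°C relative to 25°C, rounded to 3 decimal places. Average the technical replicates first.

0.045

Mean Ct: YFL050W 25°C 32.500; YFL050W 4°C 36.380; ACT1 25°C 19.250; ACT1 4°C 18.660
ΔCt(25°C) = 32.500 − 19.250 = 13.250
ΔCt(4°C) = 36.380 − 18.660 = 17.720
ΔΔCt = 17.720 − 13.250 = 4.470
Fold change = 2^(−4.470) = 0.0451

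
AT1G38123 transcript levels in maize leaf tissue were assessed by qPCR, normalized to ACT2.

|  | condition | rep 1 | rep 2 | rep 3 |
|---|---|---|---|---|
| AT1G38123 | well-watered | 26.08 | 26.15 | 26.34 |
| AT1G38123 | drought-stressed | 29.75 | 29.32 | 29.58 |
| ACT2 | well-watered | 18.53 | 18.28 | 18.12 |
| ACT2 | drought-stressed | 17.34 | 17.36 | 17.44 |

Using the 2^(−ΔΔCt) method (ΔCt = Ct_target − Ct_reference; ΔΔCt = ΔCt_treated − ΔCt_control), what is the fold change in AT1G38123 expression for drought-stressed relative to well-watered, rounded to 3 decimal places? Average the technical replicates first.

Mean Ct: AT1G38123 well-watered 26.190; AT1G38123 drought-stressed 29.550; ACT2 well-watered 18.310; ACT2 drought-stressed 17.380
ΔCt(well-watered) = 26.190 − 18.310 = 7.880
ΔCt(drought-stressed) = 29.550 − 17.380 = 12.170
ΔΔCt = 12.170 − 7.880 = 4.290
Fold change = 2^(−4.290) = 0.0511

0.051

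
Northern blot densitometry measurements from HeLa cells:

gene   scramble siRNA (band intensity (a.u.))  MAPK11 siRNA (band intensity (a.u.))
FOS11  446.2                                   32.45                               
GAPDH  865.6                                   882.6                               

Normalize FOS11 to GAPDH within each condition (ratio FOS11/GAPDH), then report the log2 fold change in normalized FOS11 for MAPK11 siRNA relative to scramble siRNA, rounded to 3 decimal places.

-3.809

FOS11/GAPDH (scramble siRNA) = 446.2 / 865.6 = 0.51548
FOS11/GAPDH (MAPK11 siRNA) = 32.45 / 882.6 = 0.036766
Fold change = 0.036766 / 0.51548 = 0.0713
log2(0.0713) = -3.8095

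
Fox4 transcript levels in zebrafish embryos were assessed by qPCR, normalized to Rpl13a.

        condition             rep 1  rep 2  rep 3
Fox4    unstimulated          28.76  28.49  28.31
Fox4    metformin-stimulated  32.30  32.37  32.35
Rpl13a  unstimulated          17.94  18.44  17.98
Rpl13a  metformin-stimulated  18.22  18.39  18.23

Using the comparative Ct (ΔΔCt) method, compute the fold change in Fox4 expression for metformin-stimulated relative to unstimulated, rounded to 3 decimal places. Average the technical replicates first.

0.079

Mean Ct: Fox4 unstimulated 28.520; Fox4 metformin-stimulated 32.340; Rpl13a unstimulated 18.120; Rpl13a metformin-stimulated 18.280
ΔCt(unstimulated) = 28.520 − 18.120 = 10.400
ΔCt(metformin-stimulated) = 32.340 − 18.280 = 14.060
ΔΔCt = 14.060 − 10.400 = 3.660
Fold change = 2^(−3.660) = 0.0791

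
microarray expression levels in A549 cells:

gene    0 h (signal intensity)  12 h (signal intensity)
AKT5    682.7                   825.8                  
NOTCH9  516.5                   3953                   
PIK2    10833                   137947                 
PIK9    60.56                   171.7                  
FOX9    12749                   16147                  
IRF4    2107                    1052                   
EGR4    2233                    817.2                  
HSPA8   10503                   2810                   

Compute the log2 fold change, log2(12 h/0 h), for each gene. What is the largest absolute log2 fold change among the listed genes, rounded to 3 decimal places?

log2(825.8/682.7) = 0.275  (AKT5)
log2(3953/516.5) = 2.936  (NOTCH9)
log2(137947/10833) = 3.671  (PIK2)
log2(171.7/60.56) = 1.503  (PIK9)
log2(16147/12749) = 0.341  (FOX9)
log2(1052/2107) = -1.002  (IRF4)
log2(817.2/2233) = -1.450  (EGR4)
log2(2810/10503) = -1.902  (HSPA8)
The largest magnitude belongs to PIK2.

3.671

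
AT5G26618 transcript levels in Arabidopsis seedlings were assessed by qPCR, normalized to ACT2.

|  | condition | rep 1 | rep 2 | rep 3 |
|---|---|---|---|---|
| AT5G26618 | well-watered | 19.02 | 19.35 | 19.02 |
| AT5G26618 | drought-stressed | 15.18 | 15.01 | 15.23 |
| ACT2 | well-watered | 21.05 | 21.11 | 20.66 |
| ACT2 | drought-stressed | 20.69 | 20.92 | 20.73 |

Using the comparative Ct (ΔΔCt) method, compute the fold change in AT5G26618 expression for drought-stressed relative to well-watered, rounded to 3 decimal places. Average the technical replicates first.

Mean Ct: AT5G26618 well-watered 19.130; AT5G26618 drought-stressed 15.140; ACT2 well-watered 20.940; ACT2 drought-stressed 20.780
ΔCt(well-watered) = 19.130 − 20.940 = -1.810
ΔCt(drought-stressed) = 15.140 − 20.780 = -5.640
ΔΔCt = -5.640 − (-1.810) = -3.830
Fold change = 2^(−(-3.830)) = 2^3.830 = 14.2215

14.221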